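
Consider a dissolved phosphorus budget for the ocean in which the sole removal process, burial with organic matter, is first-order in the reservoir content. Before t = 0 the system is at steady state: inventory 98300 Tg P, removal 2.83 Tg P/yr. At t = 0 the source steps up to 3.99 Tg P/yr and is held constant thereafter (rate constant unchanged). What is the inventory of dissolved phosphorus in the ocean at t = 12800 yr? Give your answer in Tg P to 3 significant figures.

111000 Tg P

The sink rate constant is k = F₀/M₀ = 2.83/98300 = 2.879×10^-5 yr⁻¹.
Solving dM/dt = F₁ − kM with M(0) = M₀ gives M(t) = F₁/k + (M₀ − F₁/k)·e^(−kt).
F₁/k = 3.99/2.879×10^-5 = 138590 Tg P; kt = 2.879×10^-5 × 12800 = 0.3685, e^(−kt) = 0.6918.
M(12800) = 138590 + (98300 − 138590) × 0.6918 = 138590 − 27870 = 110720 Tg P.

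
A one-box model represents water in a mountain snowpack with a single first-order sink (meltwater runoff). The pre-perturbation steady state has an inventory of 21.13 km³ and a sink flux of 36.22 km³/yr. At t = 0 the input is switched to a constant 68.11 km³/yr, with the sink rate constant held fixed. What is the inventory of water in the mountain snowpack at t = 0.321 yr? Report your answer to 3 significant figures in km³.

Residence time τ = M₀/F₀ = 0.5834 yr. The eventual steady state is M_∞ = M₀·(F₁/F₀) = 21.13 × 68.11/36.22 = 39.734 km³.
The anomaly ΔM(t) = M(t) − M_∞ decays as ΔM₀·e^(−t/τ) with ΔM₀ = 21.13 − 39.734 = −18.60 km³.
At t = 0.321 yr, e^(−t/τ) = e^(−0.5502) = 0.5768, so ΔM = −10.73 km³ and M = 39.734 − 10.73 = 29.003 km³.

29.0 km³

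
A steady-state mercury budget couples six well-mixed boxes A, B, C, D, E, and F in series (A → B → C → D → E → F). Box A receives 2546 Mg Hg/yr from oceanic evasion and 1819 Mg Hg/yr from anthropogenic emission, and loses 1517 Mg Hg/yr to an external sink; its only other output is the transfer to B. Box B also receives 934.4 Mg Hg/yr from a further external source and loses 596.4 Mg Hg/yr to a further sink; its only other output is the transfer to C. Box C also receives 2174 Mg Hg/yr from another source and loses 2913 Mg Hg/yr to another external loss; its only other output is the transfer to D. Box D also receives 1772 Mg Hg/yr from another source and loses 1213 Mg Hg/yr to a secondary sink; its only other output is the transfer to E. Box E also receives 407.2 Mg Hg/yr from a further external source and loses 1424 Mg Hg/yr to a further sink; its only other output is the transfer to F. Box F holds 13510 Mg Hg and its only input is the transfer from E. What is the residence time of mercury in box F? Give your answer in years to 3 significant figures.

6.79 yr

Box A: F(A→B) = (2546 + 1819) − 1517 = 2848.0 Mg Hg/yr.
Box B: F(B→C) = (2848.0 + 934.4) − 596.4 = 3186.0 Mg Hg/yr.
Box C: F(C→D) = (3186.0 + 2174) − 2913 = 2447.0 Mg Hg/yr.
Box D: F(D→E) = (2447.0 + 1772) − 1213 = 3006.0 Mg Hg/yr.
Box E: F(E→F) = (3006.0 + 407.2) − 1424 = 1989.2 Mg Hg/yr.
Box F throughput = its input = 1989.2 Mg Hg/yr; τ = 13510 / 1989.2 = 6.792 yr.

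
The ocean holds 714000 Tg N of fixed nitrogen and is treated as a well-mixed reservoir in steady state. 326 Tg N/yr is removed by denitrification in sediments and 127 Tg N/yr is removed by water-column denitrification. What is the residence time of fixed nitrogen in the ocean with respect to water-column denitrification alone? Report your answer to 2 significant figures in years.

Residence time with respect to a single sink: τ = M / F_sink.
τ = 714000 / 127 = 5622 yr.

5600 yr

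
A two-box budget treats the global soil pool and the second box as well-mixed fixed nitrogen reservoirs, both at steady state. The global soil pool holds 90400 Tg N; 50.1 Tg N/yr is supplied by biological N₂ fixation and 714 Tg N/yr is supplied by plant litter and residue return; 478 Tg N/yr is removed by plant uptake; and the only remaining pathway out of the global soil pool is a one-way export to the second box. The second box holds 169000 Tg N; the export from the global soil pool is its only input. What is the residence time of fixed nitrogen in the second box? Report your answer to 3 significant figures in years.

591 yr

Balance the global soil pool: ΣF_in = 50.1 + 714 = 764.10 Tg N/yr.
Export to the second box = ΣF_in − (478) = 286.10 Tg N/yr.
At steady state the output of the second box equals its input, 286.10 Tg N/yr.
τ = M / F = 169000 / 286.10 = 590.7 yr.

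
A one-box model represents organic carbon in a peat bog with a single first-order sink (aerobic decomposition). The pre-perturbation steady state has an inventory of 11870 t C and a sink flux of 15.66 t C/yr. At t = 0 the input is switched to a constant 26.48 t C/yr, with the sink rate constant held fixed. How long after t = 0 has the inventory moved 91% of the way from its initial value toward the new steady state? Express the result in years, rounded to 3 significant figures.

τ = M₀/F₀ = 11870/15.66 = 758.0 yr.
The remaining gap fraction is e^(−t/τ); 91% covered ⇒ e^(−t/τ) = 0.0900.
t = −τ ln(0.0900) = 758.0 × 2.408 = 1825 yr.

1830 yr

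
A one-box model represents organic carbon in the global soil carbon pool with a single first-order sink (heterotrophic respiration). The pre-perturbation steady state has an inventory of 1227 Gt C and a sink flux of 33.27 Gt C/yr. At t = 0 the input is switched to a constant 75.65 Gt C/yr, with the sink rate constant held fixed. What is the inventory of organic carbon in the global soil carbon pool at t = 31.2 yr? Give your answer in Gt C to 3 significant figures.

Residence time τ = M₀/F₀ = 36.88 yr. The eventual steady state is M_∞ = M₀·(F₁/F₀) = 1227 × 75.65/33.27 = 2790.0 Gt C.
The anomaly ΔM(t) = M(t) − M_∞ decays as ΔM₀·e^(−t/τ) with ΔM₀ = 1227 − 2790.0 = −1563 Gt C.
At t = 31.2 yr, e^(−t/τ) = e^(−0.8460) = 0.4291, so ΔM = −670.7 Gt C and M = 2790.0 − 670.7 = 2119.3 Gt C.

2120 Gt C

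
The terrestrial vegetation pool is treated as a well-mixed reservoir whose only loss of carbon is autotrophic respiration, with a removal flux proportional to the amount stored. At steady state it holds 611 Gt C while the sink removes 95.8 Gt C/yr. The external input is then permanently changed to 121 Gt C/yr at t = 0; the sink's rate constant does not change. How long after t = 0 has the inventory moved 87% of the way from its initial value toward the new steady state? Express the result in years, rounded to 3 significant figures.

τ = M₀/F₀ = 611/95.8 = 6.378 yr.
The remaining gap fraction is e^(−t/τ); 87% covered ⇒ e^(−t/τ) = 0.130.
t = −τ ln(0.130) = 6.378 × 2.040 = 13.01 yr.

13.0 yr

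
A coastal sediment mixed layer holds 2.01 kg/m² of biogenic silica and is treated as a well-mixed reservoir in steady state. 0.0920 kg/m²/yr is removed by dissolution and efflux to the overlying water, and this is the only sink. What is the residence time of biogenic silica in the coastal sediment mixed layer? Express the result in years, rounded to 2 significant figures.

22 yr

τ = M / F = 2.01 / 0.0920 = 21.85 yr.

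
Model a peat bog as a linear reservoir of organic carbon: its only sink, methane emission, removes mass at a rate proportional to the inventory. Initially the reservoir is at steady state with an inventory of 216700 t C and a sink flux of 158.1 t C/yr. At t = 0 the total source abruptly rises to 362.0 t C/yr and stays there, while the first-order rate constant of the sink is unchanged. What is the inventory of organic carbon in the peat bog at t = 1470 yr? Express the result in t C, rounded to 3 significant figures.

401000 t C

Residence time τ = M₀/F₀ = 1371 yr. The eventual steady state is M_∞ = M₀·(F₁/F₀) = 216700 × 362.0/158.1 = 496180 t C.
The anomaly ΔM(t) = M(t) − M_∞ decays as ΔM₀·e^(−t/τ) with ΔM₀ = 216700 − 496180 = −279500 t C.
At t = 1470 yr, e^(−t/τ) = e^(−1.072) = 0.3422, so ΔM = −95620 t C and M = 496180 − 95620 = 400550 t C.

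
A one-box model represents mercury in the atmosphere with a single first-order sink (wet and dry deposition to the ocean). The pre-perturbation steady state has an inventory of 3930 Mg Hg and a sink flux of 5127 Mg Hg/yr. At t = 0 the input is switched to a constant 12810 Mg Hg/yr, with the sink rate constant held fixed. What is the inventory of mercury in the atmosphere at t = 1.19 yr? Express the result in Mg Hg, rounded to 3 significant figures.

8570 Mg Hg

The sink rate constant is k = F₀/M₀ = 5127/3930 = 1.305 yr⁻¹.
Solving dM/dt = F₁ − kM with M(0) = M₀ gives M(t) = F₁/k + (M₀ − F₁/k)·e^(−kt).
F₁/k = 12810/1.305 = 9819.3 Mg Hg; kt = 1.305 × 1.19 = 1.552, e^(−kt) = 0.2117.
M(1.19) = 9819.3 + (3930 − 9819.3) × 0.2117 = 9819.3 − 1247 = 8572.3 Mg Hg.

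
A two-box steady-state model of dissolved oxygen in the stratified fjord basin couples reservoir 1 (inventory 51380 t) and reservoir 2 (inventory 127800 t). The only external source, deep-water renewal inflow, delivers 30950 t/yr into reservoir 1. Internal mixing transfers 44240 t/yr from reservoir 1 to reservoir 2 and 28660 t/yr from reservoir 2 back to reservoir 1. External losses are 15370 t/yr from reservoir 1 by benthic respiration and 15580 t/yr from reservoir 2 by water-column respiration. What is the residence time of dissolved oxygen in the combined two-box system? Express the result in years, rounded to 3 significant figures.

5.79 yr

Treat the two boxes together as one reservoir: the mixing fluxes between them are internal recycling, so τ = ΣM / Σ(external losses).
M_total = 51380 + 127800 = 179180 t.
ΣF_external_out = 15370 + 15580 = 30950 t/yr.
τ = M_total / ΣF_ext = 179180 / 30950 = 5.789 yr.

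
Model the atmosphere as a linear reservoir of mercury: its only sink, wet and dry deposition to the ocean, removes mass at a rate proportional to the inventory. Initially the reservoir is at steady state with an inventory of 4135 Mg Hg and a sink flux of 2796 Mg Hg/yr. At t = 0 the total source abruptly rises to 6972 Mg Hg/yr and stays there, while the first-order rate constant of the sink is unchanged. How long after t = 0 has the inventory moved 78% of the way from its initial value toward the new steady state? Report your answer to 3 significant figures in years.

2.24 yr

τ = M₀/F₀ = 4135/2796 = 1.479 yr.
The remaining gap fraction is e^(−t/τ); 78% covered ⇒ e^(−t/τ) = 0.220.
t = −τ ln(0.220) = 1.479 × 1.514 = 2.239 yr.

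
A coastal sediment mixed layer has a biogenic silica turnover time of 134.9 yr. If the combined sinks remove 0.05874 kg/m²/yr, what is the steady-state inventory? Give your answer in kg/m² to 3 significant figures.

7.92 kg/m²

τ = M/F ⇒ M = τ × F = 134.9 × 0.05874 = 7.924 kg/m².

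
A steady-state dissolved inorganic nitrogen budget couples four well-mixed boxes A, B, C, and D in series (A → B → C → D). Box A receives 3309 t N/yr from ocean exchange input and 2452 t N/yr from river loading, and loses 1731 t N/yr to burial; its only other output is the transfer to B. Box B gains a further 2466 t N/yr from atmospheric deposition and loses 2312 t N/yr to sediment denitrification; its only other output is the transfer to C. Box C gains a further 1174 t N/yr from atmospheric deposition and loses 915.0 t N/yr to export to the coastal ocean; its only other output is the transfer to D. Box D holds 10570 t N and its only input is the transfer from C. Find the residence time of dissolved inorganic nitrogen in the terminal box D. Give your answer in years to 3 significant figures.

Box A: F(A→B) = (3309 + 2452) − 1731 = 4030.0 t N/yr.
Box B: F(B→C) = (4030.0 + 2466) − 2312 = 4184.0 t N/yr.
Box C: F(C→D) = (4184.0 + 1174) − 915.0 = 4443.0 t N/yr.
Box D throughput = its input = 4443.0 t N/yr; τ = 10570 / 4443.0 = 2.379 yr.

2.38 yr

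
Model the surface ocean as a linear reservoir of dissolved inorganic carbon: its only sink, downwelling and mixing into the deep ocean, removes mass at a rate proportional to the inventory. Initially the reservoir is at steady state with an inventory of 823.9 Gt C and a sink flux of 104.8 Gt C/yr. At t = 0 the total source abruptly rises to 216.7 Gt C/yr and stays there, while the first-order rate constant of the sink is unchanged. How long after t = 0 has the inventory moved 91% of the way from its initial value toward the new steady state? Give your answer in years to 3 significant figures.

τ = M₀/F₀ = 823.9/104.8 = 7.862 yr.
The remaining gap fraction is e^(−t/τ); 91% covered ⇒ e^(−t/τ) = 0.0900.
t = −τ ln(0.0900) = 7.862 × 2.408 = 18.93 yr.

18.9 yr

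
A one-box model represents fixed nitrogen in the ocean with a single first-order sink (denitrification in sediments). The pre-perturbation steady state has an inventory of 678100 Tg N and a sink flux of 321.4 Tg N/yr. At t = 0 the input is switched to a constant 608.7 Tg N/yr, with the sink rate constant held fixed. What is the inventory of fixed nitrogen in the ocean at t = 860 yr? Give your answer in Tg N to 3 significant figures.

881000 Tg N

The sink rate constant is k = F₀/M₀ = 321.4/678100 = 0.0004740 yr⁻¹.
Solving dM/dt = F₁ − kM with M(0) = M₀ gives M(t) = F₁/k + (M₀ − F₁/k)·e^(−kt).
F₁/k = 608.7/0.0004740 = 1.2843×10^6 Tg N; kt = 0.0004740 × 860 = 0.4076, e^(−kt) = 0.6652.
M(860) = 1.2843×10^6 + (678100 − 1.2843×10^6) × 0.6652 = 1.2843×10^6 − 403200 = 881020 Tg N.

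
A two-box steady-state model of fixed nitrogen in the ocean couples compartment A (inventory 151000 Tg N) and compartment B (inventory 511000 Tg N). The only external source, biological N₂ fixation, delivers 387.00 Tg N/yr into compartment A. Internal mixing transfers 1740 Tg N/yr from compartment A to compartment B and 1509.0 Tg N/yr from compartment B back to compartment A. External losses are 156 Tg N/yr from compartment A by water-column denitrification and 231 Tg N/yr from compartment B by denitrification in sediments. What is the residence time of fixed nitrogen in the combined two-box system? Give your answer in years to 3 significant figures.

1710 yr

Residence time in the combined system uses the total inventory and the total *external* removal — internal exchanges between the two boxes cancel.
M_total = 151000 + 511000 = 662000 Tg N.
ΣF_external_out = 156 + 231 = 387.00 Tg N/yr.
τ = M_total / ΣF_ext = 662000 / 387.00 = 1711 yr.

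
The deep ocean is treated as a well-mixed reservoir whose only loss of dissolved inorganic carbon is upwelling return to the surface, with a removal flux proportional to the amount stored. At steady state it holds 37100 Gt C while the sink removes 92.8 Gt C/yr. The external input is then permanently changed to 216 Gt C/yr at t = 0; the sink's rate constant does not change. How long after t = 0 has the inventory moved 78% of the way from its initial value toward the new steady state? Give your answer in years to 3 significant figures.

605 yr

τ = M₀/F₀ = 37100/92.8 = 399.8 yr.
The remaining gap fraction is e^(−t/τ); 78% covered ⇒ e^(−t/τ) = 0.220.
t = −τ ln(0.220) = 399.8 × 1.514 = 605.3 yr.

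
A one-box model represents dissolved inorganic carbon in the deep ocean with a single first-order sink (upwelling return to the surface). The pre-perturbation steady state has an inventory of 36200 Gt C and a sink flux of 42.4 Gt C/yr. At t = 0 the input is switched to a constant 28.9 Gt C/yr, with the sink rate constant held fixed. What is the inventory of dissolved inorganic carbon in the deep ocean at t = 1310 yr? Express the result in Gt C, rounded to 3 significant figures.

27200 Gt C

τ = M₀/F₀ = 36200/42.4 = 853.8 yr; rate constant k = 1/τ.
New steady state M_∞ = F₁/k = F₁·τ = 28.9 × 853.8 = 24674 Gt C.
M(t) = M_∞ + (M₀ − M_∞)·e^(−t/τ); t/τ = 1310/853.8 = 1.534, so e^(−t/τ) = 0.2156.
M(t) = 24674 + 11530 × 0.2156 = 27159 Gt C.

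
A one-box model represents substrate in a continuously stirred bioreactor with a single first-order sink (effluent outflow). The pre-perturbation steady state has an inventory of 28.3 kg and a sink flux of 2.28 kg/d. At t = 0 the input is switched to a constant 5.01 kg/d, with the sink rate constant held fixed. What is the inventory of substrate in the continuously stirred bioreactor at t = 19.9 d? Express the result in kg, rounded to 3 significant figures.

55.4 kg

Residence time τ = M₀/F₀ = 12.41 d. The eventual steady state is M_∞ = M₀·(F₁/F₀) = 28.3 × 5.01/2.28 = 62.186 kg.
The anomaly ΔM(t) = M(t) − M_∞ decays as ΔM₀·e^(−t/τ) with ΔM₀ = 28.3 − 62.186 = −33.89 kg.
At t = 19.9 d, e^(−t/τ) = e^(−1.603) = 0.2012, so ΔM = −6.819 kg and M = 62.186 − 6.819 = 55.366 kg.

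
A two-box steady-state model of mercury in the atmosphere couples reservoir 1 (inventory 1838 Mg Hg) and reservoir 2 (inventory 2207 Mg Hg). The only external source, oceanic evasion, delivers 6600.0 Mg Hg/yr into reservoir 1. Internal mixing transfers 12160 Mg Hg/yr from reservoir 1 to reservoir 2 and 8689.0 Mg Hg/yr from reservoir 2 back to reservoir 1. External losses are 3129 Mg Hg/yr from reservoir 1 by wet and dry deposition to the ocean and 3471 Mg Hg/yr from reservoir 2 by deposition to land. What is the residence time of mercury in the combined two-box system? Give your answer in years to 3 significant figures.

0.613 yr

For the system as a whole, the A↔B exchange is internal and contributes nothing to the throughput; only the external sinks remove mass.
M_total = 1838 + 2207 = 4045.0 Mg Hg.
ΣF_external_out = 3129 + 3471 = 6600.0 Mg Hg/yr.
τ = M_total / ΣF_ext = 4045.0 / 6600.0 = 0.6129 yr.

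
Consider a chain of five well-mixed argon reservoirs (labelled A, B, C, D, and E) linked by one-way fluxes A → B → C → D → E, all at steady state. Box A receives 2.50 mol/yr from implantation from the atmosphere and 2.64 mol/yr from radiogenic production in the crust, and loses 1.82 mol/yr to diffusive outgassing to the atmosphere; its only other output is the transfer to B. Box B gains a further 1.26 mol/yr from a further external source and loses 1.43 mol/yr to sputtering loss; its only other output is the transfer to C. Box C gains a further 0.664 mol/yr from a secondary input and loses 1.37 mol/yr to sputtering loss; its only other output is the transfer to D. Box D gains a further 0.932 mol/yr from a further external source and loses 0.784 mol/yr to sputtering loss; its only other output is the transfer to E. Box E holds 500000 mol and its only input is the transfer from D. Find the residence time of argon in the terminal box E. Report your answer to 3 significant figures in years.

Box A: F(A→B) = (2.50 + 2.64) − 1.82 = 3.3200 mol/yr.
Box B: F(B→C) = (3.3200 + 1.26) − 1.43 = 3.1500 mol/yr.
Box C: F(C→D) = (3.1500 + 0.664) − 1.37 = 2.4440 mol/yr.
Box D: F(D→E) = (2.4440 + 0.932) − 0.784 = 2.5920 mol/yr.
Box E throughput = its input = 2.5920 mol/yr; τ = 500000 / 2.5920 = 192900 yr.

193000 yr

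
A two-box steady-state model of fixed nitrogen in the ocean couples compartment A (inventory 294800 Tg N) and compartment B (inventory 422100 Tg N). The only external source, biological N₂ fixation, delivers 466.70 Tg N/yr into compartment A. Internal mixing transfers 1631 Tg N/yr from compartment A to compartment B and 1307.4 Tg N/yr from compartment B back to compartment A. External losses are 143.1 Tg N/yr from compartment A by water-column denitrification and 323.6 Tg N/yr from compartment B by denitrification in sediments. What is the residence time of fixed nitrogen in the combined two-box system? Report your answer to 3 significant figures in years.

1540 yr

For the system as a whole, the A↔B exchange is internal and contributes nothing to the throughput; only the external sinks remove mass.
M_total = 294800 + 422100 = 716900 Tg N.
ΣF_external_out = 143.1 + 323.6 = 466.70 Tg N/yr.
τ = M_total / ΣF_ext = 716900 / 466.70 = 1536 yr.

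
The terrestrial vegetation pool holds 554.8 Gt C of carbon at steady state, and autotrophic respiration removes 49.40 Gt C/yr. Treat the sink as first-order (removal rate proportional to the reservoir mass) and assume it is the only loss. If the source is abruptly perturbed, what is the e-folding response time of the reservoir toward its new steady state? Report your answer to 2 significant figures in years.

11 yr

For a linear reservoir the response time equals the residence time τ = M/F.
τ = 554.8 / 49.40 = 11.23 yr.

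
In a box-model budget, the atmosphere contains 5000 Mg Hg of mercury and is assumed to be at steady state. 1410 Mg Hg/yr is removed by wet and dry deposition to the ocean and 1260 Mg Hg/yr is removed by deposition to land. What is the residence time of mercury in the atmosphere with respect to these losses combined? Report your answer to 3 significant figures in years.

1.87 yr

Total removal = 1410 + 1260 = 2670.0 Mg Hg/yr.
τ = M / ΣF_out = 5000 / 2670.0 = 1.873 yr.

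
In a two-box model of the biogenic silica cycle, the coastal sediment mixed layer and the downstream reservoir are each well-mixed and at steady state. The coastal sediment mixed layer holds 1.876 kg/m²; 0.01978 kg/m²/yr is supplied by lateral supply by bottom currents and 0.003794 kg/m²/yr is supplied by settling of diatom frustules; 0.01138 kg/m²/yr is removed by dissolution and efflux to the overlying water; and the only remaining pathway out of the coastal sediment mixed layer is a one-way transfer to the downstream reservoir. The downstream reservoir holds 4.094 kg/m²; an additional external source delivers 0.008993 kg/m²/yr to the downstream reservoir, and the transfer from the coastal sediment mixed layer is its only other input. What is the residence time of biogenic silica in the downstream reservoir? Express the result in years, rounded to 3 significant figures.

Balance the coastal sediment mixed layer: ΣF_in = 0.01978 + 0.003794 = 0.023574 kg/m²/yr.
Transfer to the downstream reservoir = ΣF_in − (0.01138) = 0.012194 kg/m²/yr.
Total input to the downstream reservoir = 0.012194 + 0.008993 = 0.021187 kg/m²/yr; at steady state this equals its total output.
τ = M / F = 4.094 / 0.021187 = 193.2 yr.

193 yr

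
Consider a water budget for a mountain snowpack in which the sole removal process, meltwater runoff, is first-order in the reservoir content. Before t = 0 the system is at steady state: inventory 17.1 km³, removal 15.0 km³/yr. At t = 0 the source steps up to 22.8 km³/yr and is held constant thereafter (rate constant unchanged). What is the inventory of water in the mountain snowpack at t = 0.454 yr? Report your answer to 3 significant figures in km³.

Residence time τ = M₀/F₀ = 1.140 yr. The eventual steady state is M_∞ = M₀·(F₁/F₀) = 17.1 × 22.8/15.0 = 25.992 km³.
The anomaly ΔM(t) = M(t) − M_∞ decays as ΔM₀·e^(−t/τ) with ΔM₀ = 17.1 − 25.992 = −8.892 km³.
At t = 0.454 yr, e^(−t/τ) = e^(−0.3982) = 0.6715, so ΔM = −5.971 km³ and M = 25.992 − 5.971 = 20.021 km³.

20.0 km³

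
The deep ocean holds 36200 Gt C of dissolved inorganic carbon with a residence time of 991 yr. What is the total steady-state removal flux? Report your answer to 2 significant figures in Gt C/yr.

F = M / τ = 36200 / 991 = 36.53 Gt C/yr.

37 Gt C/yr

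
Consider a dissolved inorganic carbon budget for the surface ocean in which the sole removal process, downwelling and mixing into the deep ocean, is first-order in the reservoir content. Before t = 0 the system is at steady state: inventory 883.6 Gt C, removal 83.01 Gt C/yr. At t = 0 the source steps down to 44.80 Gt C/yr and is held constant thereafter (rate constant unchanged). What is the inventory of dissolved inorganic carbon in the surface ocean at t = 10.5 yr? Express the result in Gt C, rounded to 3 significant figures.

τ = M₀/F₀ = 883.6/83.01 = 10.64 yr; rate constant k = 1/τ.
New steady state M_∞ = F₁/k = F₁·τ = 44.80 × 10.64 = 476.87 Gt C.
M(t) = M_∞ + (M₀ − M_∞)·e^(−t/τ); t/τ = 10.5/10.64 = 0.9864, so e^(−t/τ) = 0.3729.
M(t) = 476.87 + 406.7 × 0.3729 = 628.54 Gt C.

629 Gt C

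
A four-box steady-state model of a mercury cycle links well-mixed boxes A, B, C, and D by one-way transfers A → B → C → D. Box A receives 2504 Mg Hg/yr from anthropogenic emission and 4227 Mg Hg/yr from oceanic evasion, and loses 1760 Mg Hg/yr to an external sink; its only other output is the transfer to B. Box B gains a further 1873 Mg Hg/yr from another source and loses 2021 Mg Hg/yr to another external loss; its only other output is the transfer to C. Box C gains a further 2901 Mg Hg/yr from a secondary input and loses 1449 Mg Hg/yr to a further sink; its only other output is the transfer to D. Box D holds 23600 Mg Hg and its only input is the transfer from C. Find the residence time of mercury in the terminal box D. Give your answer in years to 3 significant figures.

Box A: F(A→B) = (2504 + 4227) − 1760 = 4971.0 Mg Hg/yr.
Box B: F(B→C) = (4971.0 + 1873) − 2021 = 4823.0 Mg Hg/yr.
Box C: F(C→D) = (4823.0 + 2901) − 1449 = 6275.0 Mg Hg/yr.
Box D throughput = its input = 6275.0 Mg Hg/yr; τ = 23600 / 6275.0 = 3.761 yr.

3.76 yr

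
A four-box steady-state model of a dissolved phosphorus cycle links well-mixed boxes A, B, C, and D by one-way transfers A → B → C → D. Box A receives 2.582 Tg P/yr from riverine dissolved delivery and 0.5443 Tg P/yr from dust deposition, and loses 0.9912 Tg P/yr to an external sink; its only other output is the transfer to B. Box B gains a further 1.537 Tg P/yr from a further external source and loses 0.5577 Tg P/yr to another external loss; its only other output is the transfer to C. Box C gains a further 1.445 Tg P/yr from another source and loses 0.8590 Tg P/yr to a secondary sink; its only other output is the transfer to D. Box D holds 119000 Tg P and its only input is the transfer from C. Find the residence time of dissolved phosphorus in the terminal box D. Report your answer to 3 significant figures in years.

32200 yr

Box A: F(A→B) = (2.582 + 0.5443) − 0.9912 = 2.1351 Tg P/yr.
Box B: F(B→C) = (2.1351 + 1.537) − 0.5577 = 3.1144 Tg P/yr.
Box C: F(C→D) = (3.1144 + 1.445) − 0.8590 = 3.7004 Tg P/yr.
Box D throughput = its input = 3.7004 Tg P/yr; τ = 119000 / 3.7004 = 32160 yr.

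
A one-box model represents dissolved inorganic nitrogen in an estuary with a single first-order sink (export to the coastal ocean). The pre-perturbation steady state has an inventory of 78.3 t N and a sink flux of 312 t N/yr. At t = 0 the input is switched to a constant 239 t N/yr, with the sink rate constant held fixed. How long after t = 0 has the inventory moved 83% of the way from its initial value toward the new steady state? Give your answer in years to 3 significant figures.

0.445 yr

τ = M₀/F₀ = 78.3/312 = 0.2510 yr.
The remaining gap fraction is e^(−t/τ); 83% covered ⇒ e^(−t/τ) = 0.170.
t = −τ ln(0.170) = 0.2510 × 1.772 = 0.4447 yr.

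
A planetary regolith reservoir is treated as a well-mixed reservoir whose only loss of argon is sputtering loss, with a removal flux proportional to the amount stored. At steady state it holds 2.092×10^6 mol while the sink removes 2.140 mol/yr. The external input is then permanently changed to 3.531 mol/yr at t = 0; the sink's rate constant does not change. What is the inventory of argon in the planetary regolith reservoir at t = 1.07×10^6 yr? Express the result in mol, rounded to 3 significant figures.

Residence time τ = M₀/F₀ = 977600 yr. The eventual steady state is M_∞ = M₀·(F₁/F₀) = 2.092×10^6 × 3.531/2.140 = 3.4518×10^6 mol.
The anomaly ΔM(t) = M(t) − M_∞ decays as ΔM₀·e^(−t/τ) with ΔM₀ = 2.092×10^6 − 3.4518×10^6 = −1.360×10^6 mol.
At t = 1.07×10^6 yr, e^(−t/τ) = e^(−1.095) = 0.3347, so ΔM = −455100 mol and M = 3.4518×10^6 − 455100 = 2.9967×10^6 mol.

3.00×10^6 mol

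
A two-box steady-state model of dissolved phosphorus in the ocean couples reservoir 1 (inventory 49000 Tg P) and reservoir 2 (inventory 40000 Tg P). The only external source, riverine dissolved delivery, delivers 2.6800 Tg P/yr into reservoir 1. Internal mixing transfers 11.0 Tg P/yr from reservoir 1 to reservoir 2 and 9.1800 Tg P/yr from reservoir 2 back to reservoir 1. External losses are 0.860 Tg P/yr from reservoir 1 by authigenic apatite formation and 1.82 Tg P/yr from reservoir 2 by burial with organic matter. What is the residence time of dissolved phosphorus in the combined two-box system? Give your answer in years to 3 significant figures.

For the system as a whole, the A↔B exchange is internal and contributes nothing to the throughput; only the external sinks remove mass.
M_total = 49000 + 40000 = 89000 Tg P.
ΣF_external_out = 0.860 + 1.82 = 2.6800 Tg P/yr.
τ = M_total / ΣF_ext = 89000 / 2.6800 = 33210 yr.

33200 yr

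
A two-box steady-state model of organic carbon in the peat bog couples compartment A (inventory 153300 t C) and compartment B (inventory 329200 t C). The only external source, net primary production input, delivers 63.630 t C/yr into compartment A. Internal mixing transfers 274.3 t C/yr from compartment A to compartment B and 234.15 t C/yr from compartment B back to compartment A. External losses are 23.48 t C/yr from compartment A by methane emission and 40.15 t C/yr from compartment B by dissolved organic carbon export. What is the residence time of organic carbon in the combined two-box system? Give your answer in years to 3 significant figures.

For the system as a whole, the A↔B exchange is internal and contributes nothing to the throughput; only the external sinks remove mass.
M_total = 153300 + 329200 = 482500 t C.
ΣF_external_out = 23.48 + 40.15 = 63.630 t C/yr.
τ = M_total / ΣF_ext = 482500 / 63.630 = 7583 yr.

7580 yr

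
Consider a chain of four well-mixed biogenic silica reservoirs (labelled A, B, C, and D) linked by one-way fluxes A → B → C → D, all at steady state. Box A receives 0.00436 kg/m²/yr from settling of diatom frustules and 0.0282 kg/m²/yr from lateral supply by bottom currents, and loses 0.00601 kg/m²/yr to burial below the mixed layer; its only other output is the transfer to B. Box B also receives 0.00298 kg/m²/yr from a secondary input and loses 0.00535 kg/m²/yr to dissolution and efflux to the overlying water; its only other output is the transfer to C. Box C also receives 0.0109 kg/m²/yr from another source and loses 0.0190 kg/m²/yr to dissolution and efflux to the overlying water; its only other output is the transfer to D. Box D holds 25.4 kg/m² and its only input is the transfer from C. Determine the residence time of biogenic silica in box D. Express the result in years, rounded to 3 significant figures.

1580 yr

Box A: F(A→B) = (0.00436 + 0.0282) − 0.00601 = 0.026550 kg/m²/yr.
Box B: F(B→C) = (0.026550 + 0.00298) − 0.00535 = 0.024180 kg/m²/yr.
Box C: F(C→D) = (0.024180 + 0.0109) − 0.0190 = 0.016080 kg/m²/yr.
Box D throughput = its input = 0.016080 kg/m²/yr; τ = 25.4 / 0.016080 = 1580 yr.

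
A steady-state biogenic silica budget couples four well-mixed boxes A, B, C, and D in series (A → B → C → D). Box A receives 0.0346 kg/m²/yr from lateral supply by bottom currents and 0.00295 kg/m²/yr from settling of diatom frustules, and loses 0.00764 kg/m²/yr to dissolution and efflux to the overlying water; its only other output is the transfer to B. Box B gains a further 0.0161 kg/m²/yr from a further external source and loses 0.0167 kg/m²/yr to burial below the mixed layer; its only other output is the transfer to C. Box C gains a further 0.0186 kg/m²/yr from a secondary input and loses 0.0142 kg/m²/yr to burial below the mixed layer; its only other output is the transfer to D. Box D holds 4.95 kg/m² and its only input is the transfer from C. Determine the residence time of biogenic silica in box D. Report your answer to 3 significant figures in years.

147 yr

Box A: F(A→B) = (0.0346 + 0.00295) − 0.00764 = 0.029910 kg/m²/yr.
Box B: F(B→C) = (0.029910 + 0.0161) − 0.0167 = 0.029310 kg/m²/yr.
Box C: F(C→D) = (0.029310 + 0.0186) − 0.0142 = 0.033710 kg/m²/yr.
Box D throughput = its input = 0.033710 kg/m²/yr; τ = 4.95 / 0.033710 = 146.8 yr.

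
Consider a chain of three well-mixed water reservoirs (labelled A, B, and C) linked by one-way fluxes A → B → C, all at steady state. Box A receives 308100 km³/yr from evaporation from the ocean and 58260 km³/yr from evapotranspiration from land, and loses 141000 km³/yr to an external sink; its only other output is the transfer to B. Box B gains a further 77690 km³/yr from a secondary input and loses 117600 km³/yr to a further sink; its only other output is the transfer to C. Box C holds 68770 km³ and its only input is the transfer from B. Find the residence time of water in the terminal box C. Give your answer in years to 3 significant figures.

Box A: F(A→B) = (308100 + 58260) − 141000 = 225360 km³/yr.
Box B: F(B→C) = (225360 + 77690) − 117600 = 185450 km³/yr.
Box C throughput = its input = 185450 km³/yr; τ = 68770 / 185450 = 0.3708 yr.

0.371 yr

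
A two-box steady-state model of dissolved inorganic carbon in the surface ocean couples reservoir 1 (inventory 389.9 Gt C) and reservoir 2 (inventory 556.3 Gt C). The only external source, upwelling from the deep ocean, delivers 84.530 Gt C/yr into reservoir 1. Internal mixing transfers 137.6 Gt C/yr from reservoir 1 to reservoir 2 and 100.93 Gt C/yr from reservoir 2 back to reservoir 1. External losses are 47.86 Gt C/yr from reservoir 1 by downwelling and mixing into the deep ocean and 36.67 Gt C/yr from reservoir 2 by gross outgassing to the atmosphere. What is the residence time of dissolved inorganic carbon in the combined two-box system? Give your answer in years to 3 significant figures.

11.2 yr

Residence time in the combined system uses the total inventory and the total *external* removal — internal exchanges between the two boxes cancel.
M_total = 389.9 + 556.3 = 946.20 Gt C.
ΣF_external_out = 47.86 + 36.67 = 84.530 Gt C/yr.
τ = M_total / ΣF_ext = 946.20 / 84.530 = 11.19 yr.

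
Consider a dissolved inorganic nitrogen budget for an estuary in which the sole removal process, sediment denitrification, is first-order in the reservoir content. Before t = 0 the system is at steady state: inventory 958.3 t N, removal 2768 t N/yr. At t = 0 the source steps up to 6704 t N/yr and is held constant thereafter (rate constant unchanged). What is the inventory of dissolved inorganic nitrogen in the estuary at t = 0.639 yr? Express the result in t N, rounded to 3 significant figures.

τ = M₀/F₀ = 958.3/2768 = 0.3462 yr; rate constant k = 1/τ.
New steady state M_∞ = F₁/k = F₁·τ = 6704 × 0.3462 = 2321.0 t N.
M(t) = M_∞ + (M₀ − M_∞)·e^(−t/τ); t/τ = 0.639/0.3462 = 1.846, so e^(−t/τ) = 0.1579.
M(t) = 2321.0 − 1363 × 0.1579 = 2105.8 t N.

2110 t N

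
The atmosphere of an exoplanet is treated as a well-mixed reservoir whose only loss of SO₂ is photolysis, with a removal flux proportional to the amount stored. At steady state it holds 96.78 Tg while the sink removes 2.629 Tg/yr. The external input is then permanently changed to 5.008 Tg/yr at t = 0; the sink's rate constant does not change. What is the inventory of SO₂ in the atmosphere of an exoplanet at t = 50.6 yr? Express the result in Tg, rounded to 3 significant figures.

162 Tg

τ = M₀/F₀ = 96.78/2.629 = 36.81 yr; rate constant k = 1/τ.
New steady state M_∞ = F₁/k = F₁·τ = 5.008 × 36.81 = 184.36 Tg.
M(t) = M_∞ + (M₀ − M_∞)·e^(−t/τ); t/τ = 50.6/36.81 = 1.375, so e^(−t/τ) = 0.2530.
M(t) = 184.36 − 87.58 × 0.2530 = 162.20 Tg.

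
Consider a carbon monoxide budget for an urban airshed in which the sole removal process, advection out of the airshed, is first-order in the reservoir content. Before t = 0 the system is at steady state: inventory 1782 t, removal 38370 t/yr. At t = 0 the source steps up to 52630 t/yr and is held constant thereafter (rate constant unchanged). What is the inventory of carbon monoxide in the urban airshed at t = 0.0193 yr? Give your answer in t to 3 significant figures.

The sink rate constant is k = F₀/M₀ = 38370/1782 = 21.53 yr⁻¹.
Solving dM/dt = F₁ − kM with M(0) = M₀ gives M(t) = F₁/k + (M₀ − F₁/k)·e^(−kt).
F₁/k = 52630/21.53 = 2444.3 t; kt = 21.53 × 0.0193 = 0.4156, e^(−kt) = 0.6600.
M(0.0193) = 2444.3 + (1782 − 2444.3) × 0.6600 = 2444.3 − 437.1 = 2007.2 t.

2010 t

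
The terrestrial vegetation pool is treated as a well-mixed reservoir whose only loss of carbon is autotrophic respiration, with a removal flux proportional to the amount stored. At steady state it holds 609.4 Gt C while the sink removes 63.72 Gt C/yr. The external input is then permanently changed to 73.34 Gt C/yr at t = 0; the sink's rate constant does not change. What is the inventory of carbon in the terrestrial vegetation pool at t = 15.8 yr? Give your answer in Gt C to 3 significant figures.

684 Gt C

The sink rate constant is k = F₀/M₀ = 63.72/609.4 = 0.1046 yr⁻¹.
Solving dM/dt = F₁ − kM with M(0) = M₀ gives M(t) = F₁/k + (M₀ − F₁/k)·e^(−kt).
F₁/k = 73.34/0.1046 = 701.40 Gt C; kt = 0.1046 × 15.8 = 1.652, e^(−kt) = 0.1917.
M(15.8) = 701.40 + (609.4 − 701.40) × 0.1917 = 701.40 − 17.63 = 683.77 Gt C.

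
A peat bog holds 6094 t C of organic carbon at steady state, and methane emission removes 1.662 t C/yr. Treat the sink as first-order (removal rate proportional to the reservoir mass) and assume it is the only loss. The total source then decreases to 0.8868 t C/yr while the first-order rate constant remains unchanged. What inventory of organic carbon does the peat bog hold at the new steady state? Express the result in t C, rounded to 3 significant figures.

3250 t C

Rate constant k = F/M = 1.662 / 6094 = 0.0002727 yr⁻¹.
At the new steady state, source = k·M_new ⇒ M_new = 0.8868 / 0.0002727 = 3252 t C.
(Equivalently M_new = M × F_new/F_old = 6094 × 0.8868/1.662.)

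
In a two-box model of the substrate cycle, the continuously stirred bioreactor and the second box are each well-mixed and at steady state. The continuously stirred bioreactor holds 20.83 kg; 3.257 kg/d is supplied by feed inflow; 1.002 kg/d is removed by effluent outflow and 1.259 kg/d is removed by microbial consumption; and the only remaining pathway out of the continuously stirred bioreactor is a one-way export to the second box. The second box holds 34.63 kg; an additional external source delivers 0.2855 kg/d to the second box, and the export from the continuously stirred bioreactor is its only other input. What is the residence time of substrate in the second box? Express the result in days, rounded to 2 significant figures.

27 d

Balance the continuously stirred bioreactor: ΣF_in = 3.2570 kg/d.
Export to the second box = ΣF_in − (1.002 + 1.259) = 0.99600 kg/d.
Total input to the second box = 0.99600 + 0.2855 = 1.2815 kg/d; at steady state this equals its total output.
τ = M / F = 34.63 / 1.2815 = 27.02 d.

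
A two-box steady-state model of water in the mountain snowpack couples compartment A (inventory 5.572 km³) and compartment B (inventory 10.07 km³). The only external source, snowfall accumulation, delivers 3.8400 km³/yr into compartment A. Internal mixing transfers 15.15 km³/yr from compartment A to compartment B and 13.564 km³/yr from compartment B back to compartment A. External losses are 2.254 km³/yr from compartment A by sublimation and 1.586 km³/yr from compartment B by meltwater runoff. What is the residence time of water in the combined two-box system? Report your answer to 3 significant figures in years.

4.07 yr

For the system as a whole, the A↔B exchange is internal and contributes nothing to the throughput; only the external sinks remove mass.
M_total = 5.572 + 10.07 = 15.642 km³.
ΣF_external_out = 2.254 + 1.586 = 3.8400 km³/yr.
τ = M_total / ΣF_ext = 15.642 / 3.8400 = 4.073 yr.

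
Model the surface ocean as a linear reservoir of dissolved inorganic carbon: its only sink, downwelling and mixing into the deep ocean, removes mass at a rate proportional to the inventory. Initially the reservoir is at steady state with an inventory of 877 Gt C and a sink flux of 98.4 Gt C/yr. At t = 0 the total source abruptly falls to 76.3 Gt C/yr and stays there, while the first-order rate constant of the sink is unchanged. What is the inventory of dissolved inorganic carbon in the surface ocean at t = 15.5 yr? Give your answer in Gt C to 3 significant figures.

715 Gt C

τ = M₀/F₀ = 877/98.4 = 8.913 yr; rate constant k = 1/τ.
New steady state M_∞ = F₁/k = F₁·τ = 76.3 × 8.913 = 680.03 Gt C.
M(t) = M_∞ + (M₀ − M_∞)·e^(−t/τ); t/τ = 15.5/8.913 = 1.739, so e^(−t/τ) = 0.1757.
M(t) = 680.03 + 197.0 × 0.1757 = 714.63 Gt C.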